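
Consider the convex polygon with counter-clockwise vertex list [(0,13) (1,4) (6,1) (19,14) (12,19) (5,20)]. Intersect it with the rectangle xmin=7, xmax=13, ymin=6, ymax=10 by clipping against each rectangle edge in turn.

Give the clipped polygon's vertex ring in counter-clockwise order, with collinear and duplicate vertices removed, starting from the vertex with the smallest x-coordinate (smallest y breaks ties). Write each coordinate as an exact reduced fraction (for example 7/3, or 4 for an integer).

1. After x ≥ 7: [(7,2) (19,14) (12,19) (7,138/7)]
2. After x ≤ 13: [(7,2) (13,8) (13,128/7) (12,19) (7,138/7)]
3. After y ≥ 6: [(7,6) (11,6) (13,8) (13,128/7) (12,19) (7,138/7)]
4. After y ≤ 10: [(7,10) (7,6) (11,6) (13,8) (13,10)]
5. Canonical ring: [(7,6) (11,6) (13,8) (13,10) (7,10)]

Clipped polygon: [(7,6) (11,6) (13,8) (13,10) (7,10)]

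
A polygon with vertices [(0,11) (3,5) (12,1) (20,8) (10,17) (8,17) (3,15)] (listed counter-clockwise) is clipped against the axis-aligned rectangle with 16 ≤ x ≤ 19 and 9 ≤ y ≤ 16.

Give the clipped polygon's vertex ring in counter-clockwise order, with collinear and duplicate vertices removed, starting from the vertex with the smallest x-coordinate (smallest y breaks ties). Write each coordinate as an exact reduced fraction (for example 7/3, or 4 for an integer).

1. After x ≥ 16: [(16,9/2) (20,8) (16,58/5)]
2. After x ≤ 19: [(16,9/2) (19,57/8) (19,89/10) (16,58/5)]
3. After y ≥ 9: [(16,9) (170/9,9) (16,58/5)]
4. After y ≤ 16: [(16,9) (170/9,9) (16,58/5)]
5. Canonical ring: [(16,9) (170/9,9) (16,58/5)]

Clipped polygon: [(16,9) (170/9,9) (16,58/5)]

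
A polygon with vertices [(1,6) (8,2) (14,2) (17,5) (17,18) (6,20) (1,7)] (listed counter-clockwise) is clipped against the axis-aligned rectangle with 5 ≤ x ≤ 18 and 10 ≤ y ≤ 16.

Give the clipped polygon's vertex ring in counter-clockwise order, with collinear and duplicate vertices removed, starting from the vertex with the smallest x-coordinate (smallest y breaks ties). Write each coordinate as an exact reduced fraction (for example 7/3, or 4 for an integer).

Clipped polygon: [(5,10) (17,10) (17,16) (5,16)]

1. After x ≥ 5: [(5,26/7) (8,2) (14,2) (17,5) (17,18) (6,20) (5,87/5)]
2. After x ≤ 18: [(5,26/7) (8,2) (14,2) (17,5) (17,18) (6,20) (5,87/5)]
3. After y ≥ 10: [(5,10) (17,10) (17,18) (6,20) (5,87/5)]
4. After y ≤ 16: [(5,16) (5,10) (17,10) (17,16)]
5. Canonical ring: [(5,10) (17,10) (17,16) (5,16)]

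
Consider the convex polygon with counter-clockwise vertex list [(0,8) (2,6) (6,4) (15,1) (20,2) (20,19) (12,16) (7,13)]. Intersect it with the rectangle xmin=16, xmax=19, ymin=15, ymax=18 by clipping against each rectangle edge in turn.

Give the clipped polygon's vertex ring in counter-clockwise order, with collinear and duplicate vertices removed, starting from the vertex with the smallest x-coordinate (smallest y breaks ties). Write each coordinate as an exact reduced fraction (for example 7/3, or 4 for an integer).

1. After x ≥ 16: [(16,6/5) (20,2) (20,19) (16,35/2)]
2. After x ≤ 19: [(16,6/5) (19,9/5) (19,149/8) (16,35/2)]
3. After y ≥ 15: [(16,15) (19,15) (19,149/8) (16,35/2)]
4. After y ≤ 18: [(16,15) (19,15) (19,18) (52/3,18) (16,35/2)]
5. Canonical ring: [(16,15) (19,15) (19,18) (52/3,18) (16,35/2)]

Clipped polygon: [(16,15) (19,15) (19,18) (52/3,18) (16,35/2)]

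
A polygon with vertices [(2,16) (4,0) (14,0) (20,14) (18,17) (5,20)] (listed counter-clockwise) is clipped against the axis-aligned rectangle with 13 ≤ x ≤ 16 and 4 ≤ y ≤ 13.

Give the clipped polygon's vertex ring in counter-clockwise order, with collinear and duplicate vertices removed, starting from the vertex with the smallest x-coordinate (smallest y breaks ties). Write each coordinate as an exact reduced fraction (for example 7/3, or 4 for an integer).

Clipped polygon: [(13,4) (110/7,4) (16,14/3) (16,13) (13,13)]

1. After x ≥ 13: [(13,0) (14,0) (20,14) (18,17) (13,236/13)]
2. After x ≤ 16: [(13,0) (14,0) (16,14/3) (16,227/13) (13,236/13)]
3. After y ≥ 4: [(13,4) (110/7,4) (16,14/3) (16,227/13) (13,236/13)]
4. After y ≤ 13: [(13,13) (13,4) (110/7,4) (16,14/3) (16,13)]
5. Canonical ring: [(13,4) (110/7,4) (16,14/3) (16,13) (13,13)]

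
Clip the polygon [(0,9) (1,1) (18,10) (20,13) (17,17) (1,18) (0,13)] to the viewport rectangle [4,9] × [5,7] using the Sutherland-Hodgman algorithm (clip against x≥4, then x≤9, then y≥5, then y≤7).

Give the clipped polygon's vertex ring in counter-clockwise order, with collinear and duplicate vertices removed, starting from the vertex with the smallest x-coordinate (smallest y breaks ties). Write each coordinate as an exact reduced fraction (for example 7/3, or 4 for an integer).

1. After x ≥ 4: [(4,44/17) (18,10) (20,13) (17,17) (4,285/16)]
2. After x ≤ 9: [(4,44/17) (9,89/17) (9,35/2) (4,285/16)]
3. After y ≥ 5: [(4,5) (77/9,5) (9,89/17) (9,35/2) (4,285/16)]
4. After y ≤ 7: [(4,7) (4,5) (77/9,5) (9,89/17) (9,7)]
5. Canonical ring: [(4,5) (77/9,5) (9,89/17) (9,7) (4,7)]

Clipped polygon: [(4,5) (77/9,5) (9,89/17) (9,7) (4,7)]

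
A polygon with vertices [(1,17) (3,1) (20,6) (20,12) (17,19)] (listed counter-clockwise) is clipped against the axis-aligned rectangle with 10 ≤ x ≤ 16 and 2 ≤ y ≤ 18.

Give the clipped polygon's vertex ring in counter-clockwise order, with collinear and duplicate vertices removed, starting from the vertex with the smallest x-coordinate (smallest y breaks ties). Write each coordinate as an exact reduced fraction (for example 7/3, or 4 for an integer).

1. After x ≥ 10: [(10,145/8) (10,52/17) (20,6) (20,12) (17,19)]
2. After x ≤ 16: [(16,151/8) (10,145/8) (10,52/17) (16,82/17)]
3. After y ≥ 2: [(16,151/8) (10,145/8) (10,52/17) (16,82/17)]
4. After y ≤ 18: [(16,18) (10,18) (10,52/17) (16,82/17)]
5. Canonical ring: [(10,52/17) (16,82/17) (16,18) (10,18)]

Clipped polygon: [(10,52/17) (16,82/17) (16,18) (10,18)]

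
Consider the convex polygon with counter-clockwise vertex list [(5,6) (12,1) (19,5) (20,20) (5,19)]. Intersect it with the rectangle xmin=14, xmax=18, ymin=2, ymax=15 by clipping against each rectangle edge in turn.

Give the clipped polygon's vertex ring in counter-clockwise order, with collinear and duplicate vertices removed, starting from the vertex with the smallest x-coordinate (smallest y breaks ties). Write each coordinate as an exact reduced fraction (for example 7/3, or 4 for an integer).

1. After x ≥ 14: [(14,15/7) (19,5) (20,20) (14,98/5)]
2. After x ≤ 18: [(14,15/7) (18,31/7) (18,298/15) (14,98/5)]
3. After y ≥ 2: [(14,15/7) (18,31/7) (18,298/15) (14,98/5)]
4. After y ≤ 15: [(14,15) (14,15/7) (18,31/7) (18,15)]
5. Canonical ring: [(14,15/7) (18,31/7) (18,15) (14,15)]

Clipped polygon: [(14,15/7) (18,31/7) (18,15) (14,15)]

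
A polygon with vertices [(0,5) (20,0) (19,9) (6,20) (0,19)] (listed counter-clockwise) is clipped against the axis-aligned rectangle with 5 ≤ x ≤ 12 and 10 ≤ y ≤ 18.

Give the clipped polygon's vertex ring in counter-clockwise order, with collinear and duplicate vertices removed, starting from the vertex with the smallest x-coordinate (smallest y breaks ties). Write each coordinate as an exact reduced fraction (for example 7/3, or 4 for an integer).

1. After x ≥ 5: [(5,15/4) (20,0) (19,9) (6,20) (5,119/6)]
2. After x ≤ 12: [(5,15/4) (12,2) (12,194/13) (6,20) (5,119/6)]
3. After y ≥ 10: [(5,10) (12,10) (12,194/13) (6,20) (5,119/6)]
4. After y ≤ 18: [(5,18) (5,10) (12,10) (12,194/13) (92/11,18)]
5. Canonical ring: [(5,10) (12,10) (12,194/13) (92/11,18) (5,18)]

Clipped polygon: [(5,10) (12,10) (12,194/13) (92/11,18) (5,18)]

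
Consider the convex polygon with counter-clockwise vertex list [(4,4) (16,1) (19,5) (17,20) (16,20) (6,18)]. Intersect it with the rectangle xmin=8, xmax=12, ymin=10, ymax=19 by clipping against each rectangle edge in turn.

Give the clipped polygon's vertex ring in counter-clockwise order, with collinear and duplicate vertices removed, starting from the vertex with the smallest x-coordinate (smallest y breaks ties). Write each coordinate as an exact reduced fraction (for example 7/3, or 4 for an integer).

1. After x ≥ 8: [(8,3) (16,1) (19,5) (17,20) (16,20) (8,92/5)]
2. After x ≤ 12: [(8,3) (12,2) (12,96/5) (8,92/5)]
3. After y ≥ 10: [(8,10) (12,10) (12,96/5) (8,92/5)]
4. After y ≤ 19: [(8,10) (12,10) (12,19) (11,19) (8,92/5)]
5. Canonical ring: [(8,10) (12,10) (12,19) (11,19) (8,92/5)]

Clipped polygon: [(8,10) (12,10) (12,19) (11,19) (8,92/5)]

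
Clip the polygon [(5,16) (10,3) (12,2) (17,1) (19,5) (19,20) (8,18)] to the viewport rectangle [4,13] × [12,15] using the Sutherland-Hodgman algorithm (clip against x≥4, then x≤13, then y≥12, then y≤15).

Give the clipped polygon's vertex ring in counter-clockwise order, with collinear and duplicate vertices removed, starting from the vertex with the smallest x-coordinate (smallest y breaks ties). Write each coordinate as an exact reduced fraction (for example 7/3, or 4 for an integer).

1. After x ≥ 4: [(5,16) (10,3) (12,2) (17,1) (19,5) (19,20) (8,18)]
2. After x ≤ 13: [(5,16) (10,3) (12,2) (13,9/5) (13,208/11) (8,18)]
3. After y ≥ 12: [(5,16) (85/13,12) (13,12) (13,208/11) (8,18)]
4. After y ≤ 15: [(70/13,15) (85/13,12) (13,12) (13,15)]
5. Canonical ring: [(70/13,15) (85/13,12) (13,12) (13,15)]

Clipped polygon: [(70/13,15) (85/13,12) (13,12) (13,15)]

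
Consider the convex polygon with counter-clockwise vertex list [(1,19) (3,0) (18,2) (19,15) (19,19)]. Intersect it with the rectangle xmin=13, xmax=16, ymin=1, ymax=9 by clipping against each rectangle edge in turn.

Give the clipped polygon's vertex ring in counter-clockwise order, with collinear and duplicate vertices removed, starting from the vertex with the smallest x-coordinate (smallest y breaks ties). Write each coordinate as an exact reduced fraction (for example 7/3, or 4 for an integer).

Clipped polygon: [(13,4/3) (16,26/15) (16,9) (13,9)]

1. After x ≥ 13: [(13,19) (13,4/3) (18,2) (19,15) (19,19)]
2. After x ≤ 16: [(16,19) (13,19) (13,4/3) (16,26/15)]
3. After y ≥ 1: [(16,19) (13,19) (13,4/3) (16,26/15)]
4. After y ≤ 9: [(16,9) (13,9) (13,4/3) (16,26/15)]
5. Canonical ring: [(13,4/3) (16,26/15) (16,9) (13,9)]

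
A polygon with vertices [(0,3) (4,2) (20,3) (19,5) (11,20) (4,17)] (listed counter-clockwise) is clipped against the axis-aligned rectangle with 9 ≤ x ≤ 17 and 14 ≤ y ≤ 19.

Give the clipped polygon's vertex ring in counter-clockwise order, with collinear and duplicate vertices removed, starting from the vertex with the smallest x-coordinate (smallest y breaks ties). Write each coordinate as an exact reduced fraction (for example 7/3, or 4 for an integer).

Clipped polygon: [(9,14) (71/5,14) (173/15,19) (9,19)]

1. After x ≥ 9: [(9,37/16) (20,3) (19,5) (11,20) (9,134/7)]
2. After x ≤ 17: [(9,37/16) (17,45/16) (17,35/4) (11,20) (9,134/7)]
3. After y ≥ 14: [(9,14) (71/5,14) (11,20) (9,134/7)]
4. After y ≤ 19: [(9,19) (9,14) (71/5,14) (173/15,19)]
5. Canonical ring: [(9,14) (71/5,14) (173/15,19) (9,19)]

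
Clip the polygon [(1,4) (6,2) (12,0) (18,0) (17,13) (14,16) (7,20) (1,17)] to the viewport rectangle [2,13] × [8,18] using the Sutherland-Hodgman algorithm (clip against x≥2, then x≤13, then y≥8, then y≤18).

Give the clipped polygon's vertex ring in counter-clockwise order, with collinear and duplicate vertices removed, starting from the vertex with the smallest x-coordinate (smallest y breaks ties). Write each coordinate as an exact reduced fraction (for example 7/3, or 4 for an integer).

Clipped polygon: [(2,8) (13,8) (13,116/7) (21/2,18) (3,18) (2,35/2)]

1. After x ≥ 2: [(2,18/5) (6,2) (12,0) (18,0) (17,13) (14,16) (7,20) (2,35/2)]
2. After x ≤ 13: [(2,18/5) (6,2) (12,0) (13,0) (13,116/7) (7,20) (2,35/2)]
3. After y ≥ 8: [(2,8) (13,8) (13,116/7) (7,20) (2,35/2)]
4. After y ≤ 18: [(2,8) (13,8) (13,116/7) (21/2,18) (3,18) (2,35/2)]
5. Canonical ring: [(2,8) (13,8) (13,116/7) (21/2,18) (3,18) (2,35/2)]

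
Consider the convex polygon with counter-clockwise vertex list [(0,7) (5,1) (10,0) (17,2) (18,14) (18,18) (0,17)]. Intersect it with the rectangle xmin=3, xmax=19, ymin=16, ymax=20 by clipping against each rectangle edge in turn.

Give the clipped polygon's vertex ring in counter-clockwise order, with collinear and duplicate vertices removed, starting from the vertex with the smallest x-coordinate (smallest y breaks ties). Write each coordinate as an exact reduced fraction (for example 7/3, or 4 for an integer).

1. After x ≥ 3: [(3,17/5) (5,1) (10,0) (17,2) (18,14) (18,18) (3,103/6)]
2. After x ≤ 19: [(3,17/5) (5,1) (10,0) (17,2) (18,14) (18,18) (3,103/6)]
3. After y ≥ 16: [(3,16) (18,16) (18,18) (3,103/6)]
4. After y ≤ 20: [(3,16) (18,16) (18,18) (3,103/6)]
5. Canonical ring: [(3,16) (18,16) (18,18) (3,103/6)]

Clipped polygon: [(3,16) (18,16) (18,18) (3,103/6)]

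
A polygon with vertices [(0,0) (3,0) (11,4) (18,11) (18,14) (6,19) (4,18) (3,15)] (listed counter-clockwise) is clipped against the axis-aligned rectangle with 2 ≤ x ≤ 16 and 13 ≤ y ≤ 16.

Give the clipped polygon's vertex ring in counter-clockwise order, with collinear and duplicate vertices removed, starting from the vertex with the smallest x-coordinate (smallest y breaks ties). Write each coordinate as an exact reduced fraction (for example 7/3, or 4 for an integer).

Clipped polygon: [(13/5,13) (16,13) (16,89/6) (66/5,16) (10/3,16) (3,15)]

1. After x ≥ 2: [(2,10) (2,0) (3,0) (11,4) (18,11) (18,14) (6,19) (4,18) (3,15)]
2. After x ≤ 16: [(2,10) (2,0) (3,0) (11,4) (16,9) (16,89/6) (6,19) (4,18) (3,15)]
3. After y ≥ 13: [(13/5,13) (16,13) (16,89/6) (6,19) (4,18) (3,15)]
4. After y ≤ 16: [(13/5,13) (16,13) (16,89/6) (66/5,16) (10/3,16) (3,15)]
5. Canonical ring: [(13/5,13) (16,13) (16,89/6) (66/5,16) (10/3,16) (3,15)]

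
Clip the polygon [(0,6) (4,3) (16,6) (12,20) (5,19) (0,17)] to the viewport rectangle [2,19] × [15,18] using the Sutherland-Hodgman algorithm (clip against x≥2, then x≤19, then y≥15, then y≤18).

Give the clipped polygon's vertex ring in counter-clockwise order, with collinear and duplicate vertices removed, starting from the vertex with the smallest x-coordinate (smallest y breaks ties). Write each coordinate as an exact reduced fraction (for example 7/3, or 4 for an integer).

1. After x ≥ 2: [(2,9/2) (4,3) (16,6) (12,20) (5,19) (2,89/5)]
2. After x ≤ 19: [(2,9/2) (4,3) (16,6) (12,20) (5,19) (2,89/5)]
3. After y ≥ 15: [(2,15) (94/7,15) (12,20) (5,19) (2,89/5)]
4. After y ≤ 18: [(2,15) (94/7,15) (88/7,18) (5/2,18) (2,89/5)]
5. Canonical ring: [(2,15) (94/7,15) (88/7,18) (5/2,18) (2,89/5)]

Clipped polygon: [(2,15) (94/7,15) (88/7,18) (5/2,18) (2,89/5)]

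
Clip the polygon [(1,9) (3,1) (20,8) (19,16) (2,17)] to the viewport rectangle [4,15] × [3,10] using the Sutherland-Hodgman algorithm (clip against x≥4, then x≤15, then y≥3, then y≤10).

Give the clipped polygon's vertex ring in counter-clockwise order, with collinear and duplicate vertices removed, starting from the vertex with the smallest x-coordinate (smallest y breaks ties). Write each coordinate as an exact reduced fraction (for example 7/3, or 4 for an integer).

Clipped polygon: [(4,3) (55/7,3) (15,101/17) (15,10) (4,10)]

1. After x ≥ 4: [(4,24/17) (20,8) (19,16) (4,287/17)]
2. After x ≤ 15: [(4,24/17) (15,101/17) (15,276/17) (4,287/17)]
3. After y ≥ 3: [(4,3) (55/7,3) (15,101/17) (15,276/17) (4,287/17)]
4. After y ≤ 10: [(4,10) (4,3) (55/7,3) (15,101/17) (15,10)]
5. Canonical ring: [(4,3) (55/7,3) (15,101/17) (15,10) (4,10)]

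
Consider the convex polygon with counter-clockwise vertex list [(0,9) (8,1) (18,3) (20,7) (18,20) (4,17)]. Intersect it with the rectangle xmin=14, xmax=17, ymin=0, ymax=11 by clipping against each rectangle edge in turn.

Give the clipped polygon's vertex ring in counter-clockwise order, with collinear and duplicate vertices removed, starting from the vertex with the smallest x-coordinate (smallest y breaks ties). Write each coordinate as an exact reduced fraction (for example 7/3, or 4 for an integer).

Clipped polygon: [(14,11/5) (17,14/5) (17,11) (14,11)]

1. After x ≥ 14: [(14,11/5) (18,3) (20,7) (18,20) (14,134/7)]
2. After x ≤ 17: [(14,11/5) (17,14/5) (17,277/14) (14,134/7)]
3. After y ≥ 0: [(14,11/5) (17,14/5) (17,277/14) (14,134/7)]
4. After y ≤ 11: [(14,11) (14,11/5) (17,14/5) (17,11)]
5. Canonical ring: [(14,11/5) (17,14/5) (17,11) (14,11)]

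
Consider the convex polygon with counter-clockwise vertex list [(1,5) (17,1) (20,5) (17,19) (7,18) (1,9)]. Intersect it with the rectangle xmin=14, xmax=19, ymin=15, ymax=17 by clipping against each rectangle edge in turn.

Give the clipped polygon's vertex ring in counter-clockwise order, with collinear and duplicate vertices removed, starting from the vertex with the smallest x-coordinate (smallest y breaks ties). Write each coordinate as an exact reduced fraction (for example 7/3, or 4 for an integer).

Clipped polygon: [(14,15) (125/7,15) (122/7,17) (14,17)]

1. After x ≥ 14: [(14,7/4) (17,1) (20,5) (17,19) (14,187/10)]
2. After x ≤ 19: [(14,7/4) (17,1) (19,11/3) (19,29/3) (17,19) (14,187/10)]
3. After y ≥ 15: [(14,15) (125/7,15) (17,19) (14,187/10)]
4. After y ≤ 17: [(14,17) (14,15) (125/7,15) (122/7,17)]
5. Canonical ring: [(14,15) (125/7,15) (122/7,17) (14,17)]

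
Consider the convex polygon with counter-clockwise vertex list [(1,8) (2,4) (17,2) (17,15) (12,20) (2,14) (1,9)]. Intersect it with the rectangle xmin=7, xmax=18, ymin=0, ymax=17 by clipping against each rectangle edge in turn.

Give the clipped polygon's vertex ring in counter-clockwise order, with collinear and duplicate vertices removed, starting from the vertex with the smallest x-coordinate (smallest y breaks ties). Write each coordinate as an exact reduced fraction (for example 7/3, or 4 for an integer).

Clipped polygon: [(7,10/3) (17,2) (17,15) (15,17) (7,17)]

1. After x ≥ 7: [(7,10/3) (17,2) (17,15) (12,20) (7,17)]
2. After x ≤ 18: [(7,10/3) (17,2) (17,15) (12,20) (7,17)]
3. After y ≥ 0: [(7,10/3) (17,2) (17,15) (12,20) (7,17)]
4. After y ≤ 17: [(7,10/3) (17,2) (17,15) (15,17) (7,17) (7,17)]
5. Canonical ring: [(7,10/3) (17,2) (17,15) (15,17) (7,17)]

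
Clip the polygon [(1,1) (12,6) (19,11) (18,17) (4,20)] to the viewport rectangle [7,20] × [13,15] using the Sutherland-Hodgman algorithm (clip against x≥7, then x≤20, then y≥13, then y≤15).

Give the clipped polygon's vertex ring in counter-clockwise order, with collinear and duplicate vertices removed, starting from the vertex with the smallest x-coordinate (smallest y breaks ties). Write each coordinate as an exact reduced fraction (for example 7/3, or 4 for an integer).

Clipped polygon: [(7,13) (56/3,13) (55/3,15) (7,15)]

1. After x ≥ 7: [(7,41/11) (12,6) (19,11) (18,17) (7,271/14)]
2. After x ≤ 20: [(7,41/11) (12,6) (19,11) (18,17) (7,271/14)]
3. After y ≥ 13: [(7,13) (56/3,13) (18,17) (7,271/14)]
4. After y ≤ 15: [(7,15) (7,13) (56/3,13) (55/3,15)]
5. Canonical ring: [(7,13) (56/3,13) (55/3,15) (7,15)]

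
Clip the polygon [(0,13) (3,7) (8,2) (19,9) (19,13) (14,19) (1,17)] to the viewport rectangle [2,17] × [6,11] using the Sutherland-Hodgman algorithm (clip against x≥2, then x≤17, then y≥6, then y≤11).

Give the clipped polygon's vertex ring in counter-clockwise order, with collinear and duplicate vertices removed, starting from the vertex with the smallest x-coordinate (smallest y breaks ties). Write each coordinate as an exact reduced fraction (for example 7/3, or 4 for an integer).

Clipped polygon: [(2,9) (3,7) (4,6) (100/7,6) (17,85/11) (17,11) (2,11)]

1. After x ≥ 2: [(2,9) (3,7) (8,2) (19,9) (19,13) (14,19) (2,223/13)]
2. After x ≤ 17: [(2,9) (3,7) (8,2) (17,85/11) (17,77/5) (14,19) (2,223/13)]
3. After y ≥ 6: [(2,9) (3,7) (4,6) (100/7,6) (17,85/11) (17,77/5) (14,19) (2,223/13)]
4. After y ≤ 11: [(2,11) (2,9) (3,7) (4,6) (100/7,6) (17,85/11) (17,11)]
5. Canonical ring: [(2,9) (3,7) (4,6) (100/7,6) (17,85/11) (17,11) (2,11)]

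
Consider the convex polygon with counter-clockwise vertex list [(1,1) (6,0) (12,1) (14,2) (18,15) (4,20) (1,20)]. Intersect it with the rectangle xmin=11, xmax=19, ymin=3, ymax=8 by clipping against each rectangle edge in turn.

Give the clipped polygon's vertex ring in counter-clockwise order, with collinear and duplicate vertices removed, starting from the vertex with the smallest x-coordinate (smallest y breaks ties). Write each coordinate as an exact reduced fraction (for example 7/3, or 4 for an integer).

1. After x ≥ 11: [(11,5/6) (12,1) (14,2) (18,15) (11,35/2)]
2. After x ≤ 19: [(11,5/6) (12,1) (14,2) (18,15) (11,35/2)]
3. After y ≥ 3: [(11,3) (186/13,3) (18,15) (11,35/2)]
4. After y ≤ 8: [(11,8) (11,3) (186/13,3) (206/13,8)]
5. Canonical ring: [(11,3) (186/13,3) (206/13,8) (11,8)]

Clipped polygon: [(11,3) (186/13,3) (206/13,8) (11,8)]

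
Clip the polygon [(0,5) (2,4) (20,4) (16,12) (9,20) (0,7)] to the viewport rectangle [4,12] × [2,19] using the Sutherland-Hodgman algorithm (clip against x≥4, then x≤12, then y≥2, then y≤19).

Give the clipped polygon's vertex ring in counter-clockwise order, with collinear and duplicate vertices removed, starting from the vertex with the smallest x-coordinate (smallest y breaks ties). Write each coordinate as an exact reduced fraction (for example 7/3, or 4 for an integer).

Clipped polygon: [(4,4) (12,4) (12,116/7) (79/8,19) (108/13,19) (4,115/9)]

1. After x ≥ 4: [(4,4) (20,4) (16,12) (9,20) (4,115/9)]
2. After x ≤ 12: [(4,4) (12,4) (12,116/7) (9,20) (4,115/9)]
3. After y ≥ 2: [(4,4) (12,4) (12,116/7) (9,20) (4,115/9)]
4. After y ≤ 19: [(4,4) (12,4) (12,116/7) (79/8,19) (108/13,19) (4,115/9)]
5. Canonical ring: [(4,4) (12,4) (12,116/7) (79/8,19) (108/13,19) (4,115/9)]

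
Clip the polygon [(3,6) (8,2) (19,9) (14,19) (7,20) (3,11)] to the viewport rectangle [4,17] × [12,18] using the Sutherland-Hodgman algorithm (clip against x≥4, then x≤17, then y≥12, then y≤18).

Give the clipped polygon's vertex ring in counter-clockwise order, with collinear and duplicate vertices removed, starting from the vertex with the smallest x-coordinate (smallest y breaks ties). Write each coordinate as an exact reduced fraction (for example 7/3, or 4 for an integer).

Clipped polygon: [(4,12) (17,12) (17,13) (29/2,18) (55/9,18) (4,53/4)]

1. After x ≥ 4: [(4,26/5) (8,2) (19,9) (14,19) (7,20) (4,53/4)]
2. After x ≤ 17: [(4,26/5) (8,2) (17,85/11) (17,13) (14,19) (7,20) (4,53/4)]
3. After y ≥ 12: [(4,12) (17,12) (17,13) (14,19) (7,20) (4,53/4)]
4. After y ≤ 18: [(4,12) (17,12) (17,13) (29/2,18) (55/9,18) (4,53/4)]
5. Canonical ring: [(4,12) (17,12) (17,13) (29/2,18) (55/9,18) (4,53/4)]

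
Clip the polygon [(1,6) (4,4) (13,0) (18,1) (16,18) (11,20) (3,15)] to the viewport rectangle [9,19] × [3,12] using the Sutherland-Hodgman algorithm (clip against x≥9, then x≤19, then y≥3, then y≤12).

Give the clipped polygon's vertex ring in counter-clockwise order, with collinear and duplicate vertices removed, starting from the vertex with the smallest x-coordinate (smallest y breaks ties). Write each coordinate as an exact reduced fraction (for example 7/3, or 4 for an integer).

1. After x ≥ 9: [(9,16/9) (13,0) (18,1) (16,18) (11,20) (9,75/4)]
2. After x ≤ 19: [(9,16/9) (13,0) (18,1) (16,18) (11,20) (9,75/4)]
3. After y ≥ 3: [(9,3) (302/17,3) (16,18) (11,20) (9,75/4)]
4. After y ≤ 12: [(9,12) (9,3) (302/17,3) (284/17,12)]
5. Canonical ring: [(9,3) (302/17,3) (284/17,12) (9,12)]

Clipped polygon: [(9,3) (302/17,3) (284/17,12) (9,12)]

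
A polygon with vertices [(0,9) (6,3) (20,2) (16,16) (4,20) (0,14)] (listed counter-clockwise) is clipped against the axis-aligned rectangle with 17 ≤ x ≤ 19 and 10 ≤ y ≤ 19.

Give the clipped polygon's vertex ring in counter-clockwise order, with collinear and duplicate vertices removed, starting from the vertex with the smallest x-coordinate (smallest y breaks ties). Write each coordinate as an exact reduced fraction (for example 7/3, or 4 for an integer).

1. After x ≥ 17: [(17,31/14) (20,2) (17,25/2)]
2. After x ≤ 19: [(17,31/14) (19,29/14) (19,11/2) (17,25/2)]
3. After y ≥ 10: [(17,10) (124/7,10) (17,25/2)]
4. After y ≤ 19: [(17,10) (124/7,10) (17,25/2)]
5. Canonical ring: [(17,10) (124/7,10) (17,25/2)]

Clipped polygon: [(17,10) (124/7,10) (17,25/2)]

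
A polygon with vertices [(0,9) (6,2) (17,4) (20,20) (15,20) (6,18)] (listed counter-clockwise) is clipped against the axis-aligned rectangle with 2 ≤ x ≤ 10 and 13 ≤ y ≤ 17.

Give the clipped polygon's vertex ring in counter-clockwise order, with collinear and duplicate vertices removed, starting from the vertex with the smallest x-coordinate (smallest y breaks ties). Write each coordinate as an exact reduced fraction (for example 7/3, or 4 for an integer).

1. After x ≥ 2: [(2,12) (2,20/3) (6,2) (17,4) (20,20) (15,20) (6,18)]
2. After x ≤ 10: [(2,12) (2,20/3) (6,2) (10,30/11) (10,170/9) (6,18)]
3. After y ≥ 13: [(8/3,13) (10,13) (10,170/9) (6,18)]
4. After y ≤ 17: [(16/3,17) (8/3,13) (10,13) (10,17)]
5. Canonical ring: [(8/3,13) (10,13) (10,17) (16/3,17)]

Clipped polygon: [(8/3,13) (10,13) (10,17) (16/3,17)]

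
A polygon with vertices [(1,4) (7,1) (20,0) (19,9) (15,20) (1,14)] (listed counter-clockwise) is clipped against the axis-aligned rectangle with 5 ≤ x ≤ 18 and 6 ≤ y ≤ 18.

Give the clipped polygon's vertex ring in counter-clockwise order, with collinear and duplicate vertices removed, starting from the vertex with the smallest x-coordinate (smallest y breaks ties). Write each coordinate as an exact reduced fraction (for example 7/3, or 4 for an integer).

1. After x ≥ 5: [(5,2) (7,1) (20,0) (19,9) (15,20) (5,110/7)]
2. After x ≤ 18: [(5,2) (7,1) (18,2/13) (18,47/4) (15,20) (5,110/7)]
3. After y ≥ 6: [(5,6) (18,6) (18,47/4) (15,20) (5,110/7)]
4. After y ≤ 18: [(5,6) (18,6) (18,47/4) (173/11,18) (31/3,18) (5,110/7)]
5. Canonical ring: [(5,6) (18,6) (18,47/4) (173/11,18) (31/3,18) (5,110/7)]

Clipped polygon: [(5,6) (18,6) (18,47/4) (173/11,18) (31/3,18) (5,110/7)]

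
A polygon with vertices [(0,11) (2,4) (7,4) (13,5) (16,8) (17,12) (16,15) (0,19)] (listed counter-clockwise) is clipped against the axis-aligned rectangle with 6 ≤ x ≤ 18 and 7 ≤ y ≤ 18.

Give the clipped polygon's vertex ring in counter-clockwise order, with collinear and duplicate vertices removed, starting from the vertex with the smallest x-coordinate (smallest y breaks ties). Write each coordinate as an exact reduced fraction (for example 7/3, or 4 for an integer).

Clipped polygon: [(6,7) (15,7) (16,8) (17,12) (16,15) (6,35/2)]

1. After x ≥ 6: [(6,4) (7,4) (13,5) (16,8) (17,12) (16,15) (6,35/2)]
2. After x ≤ 18: [(6,4) (7,4) (13,5) (16,8) (17,12) (16,15) (6,35/2)]
3. After y ≥ 7: [(6,7) (15,7) (16,8) (17,12) (16,15) (6,35/2)]
4. After y ≤ 18: [(6,7) (15,7) (16,8) (17,12) (16,15) (6,35/2)]
5. Canonical ring: [(6,7) (15,7) (16,8) (17,12) (16,15) (6,35/2)]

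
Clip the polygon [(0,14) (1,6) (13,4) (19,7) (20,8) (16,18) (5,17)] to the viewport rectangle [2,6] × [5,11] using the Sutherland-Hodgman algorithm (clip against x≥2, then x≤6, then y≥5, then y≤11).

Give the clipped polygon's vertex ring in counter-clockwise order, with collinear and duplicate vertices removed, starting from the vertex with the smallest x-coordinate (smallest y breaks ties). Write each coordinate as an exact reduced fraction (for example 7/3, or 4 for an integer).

1. After x ≥ 2: [(2,76/5) (2,35/6) (13,4) (19,7) (20,8) (16,18) (5,17)]
2. After x ≤ 6: [(2,76/5) (2,35/6) (6,31/6) (6,188/11) (5,17)]
3. After y ≥ 5: [(2,76/5) (2,35/6) (6,31/6) (6,188/11) (5,17)]
4. After y ≤ 11: [(2,11) (2,35/6) (6,31/6) (6,11)]
5. Canonical ring: [(2,35/6) (6,31/6) (6,11) (2,11)]

Clipped polygon: [(2,35/6) (6,31/6) (6,11) (2,11)]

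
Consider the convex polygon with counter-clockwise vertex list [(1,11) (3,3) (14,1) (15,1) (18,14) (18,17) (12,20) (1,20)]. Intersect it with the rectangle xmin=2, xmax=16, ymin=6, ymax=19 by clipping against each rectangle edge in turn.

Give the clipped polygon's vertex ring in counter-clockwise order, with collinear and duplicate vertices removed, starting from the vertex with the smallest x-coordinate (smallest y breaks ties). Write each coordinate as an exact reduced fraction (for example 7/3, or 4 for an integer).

Clipped polygon: [(2,7) (9/4,6) (16,6) (16,18) (14,19) (2,19)]

1. After x ≥ 2: [(2,7) (3,3) (14,1) (15,1) (18,14) (18,17) (12,20) (2,20)]
2. After x ≤ 16: [(2,7) (3,3) (14,1) (15,1) (16,16/3) (16,18) (12,20) (2,20)]
3. After y ≥ 6: [(2,7) (9/4,6) (16,6) (16,18) (12,20) (2,20)]
4. After y ≤ 19: [(2,19) (2,7) (9/4,6) (16,6) (16,18) (14,19)]
5. Canonical ring: [(2,7) (9/4,6) (16,6) (16,18) (14,19) (2,19)]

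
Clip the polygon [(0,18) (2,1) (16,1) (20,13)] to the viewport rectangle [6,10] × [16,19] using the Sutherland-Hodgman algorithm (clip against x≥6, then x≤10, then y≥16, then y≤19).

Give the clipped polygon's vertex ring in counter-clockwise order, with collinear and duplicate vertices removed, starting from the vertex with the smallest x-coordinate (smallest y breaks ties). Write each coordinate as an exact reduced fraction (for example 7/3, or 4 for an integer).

1. After x ≥ 6: [(6,33/2) (6,1) (16,1) (20,13)]
2. After x ≤ 10: [(10,31/2) (6,33/2) (6,1) (10,1)]
3. After y ≥ 16: [(8,16) (6,33/2) (6,16)]
4. After y ≤ 19: [(8,16) (6,33/2) (6,16)]
5. Canonical ring: [(6,16) (8,16) (6,33/2)]

Clipped polygon: [(6,16) (8,16) (6,33/2)]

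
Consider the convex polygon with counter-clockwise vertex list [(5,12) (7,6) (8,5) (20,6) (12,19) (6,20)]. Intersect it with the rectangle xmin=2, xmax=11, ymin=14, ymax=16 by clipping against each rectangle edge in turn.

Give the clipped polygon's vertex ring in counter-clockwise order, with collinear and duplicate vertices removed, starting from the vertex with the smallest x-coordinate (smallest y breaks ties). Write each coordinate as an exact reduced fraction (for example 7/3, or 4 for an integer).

1. After x ≥ 2: [(5,12) (7,6) (8,5) (20,6) (12,19) (6,20)]
2. After x ≤ 11: [(5,12) (7,6) (8,5) (11,21/4) (11,115/6) (6,20)]
3. After y ≥ 14: [(21/4,14) (11,14) (11,115/6) (6,20)]
4. After y ≤ 16: [(11/2,16) (21/4,14) (11,14) (11,16)]
5. Canonical ring: [(21/4,14) (11,14) (11,16) (11/2,16)]

Clipped polygon: [(21/4,14) (11,14) (11,16) (11/2,16)]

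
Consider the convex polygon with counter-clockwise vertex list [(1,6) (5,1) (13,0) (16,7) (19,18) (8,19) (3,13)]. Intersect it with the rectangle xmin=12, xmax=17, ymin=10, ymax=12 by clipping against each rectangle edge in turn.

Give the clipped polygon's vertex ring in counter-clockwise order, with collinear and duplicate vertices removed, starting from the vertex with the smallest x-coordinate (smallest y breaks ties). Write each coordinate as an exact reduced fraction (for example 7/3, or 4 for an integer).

1. After x ≥ 12: [(12,1/8) (13,0) (16,7) (19,18) (12,205/11)]
2. After x ≤ 17: [(12,1/8) (13,0) (16,7) (17,32/3) (17,200/11) (12,205/11)]
3. After y ≥ 10: [(12,10) (185/11,10) (17,32/3) (17,200/11) (12,205/11)]
4. After y ≤ 12: [(12,12) (12,10) (185/11,10) (17,32/3) (17,12)]
5. Canonical ring: [(12,10) (185/11,10) (17,32/3) (17,12) (12,12)]

Clipped polygon: [(12,10) (185/11,10) (17,32/3) (17,12) (12,12)]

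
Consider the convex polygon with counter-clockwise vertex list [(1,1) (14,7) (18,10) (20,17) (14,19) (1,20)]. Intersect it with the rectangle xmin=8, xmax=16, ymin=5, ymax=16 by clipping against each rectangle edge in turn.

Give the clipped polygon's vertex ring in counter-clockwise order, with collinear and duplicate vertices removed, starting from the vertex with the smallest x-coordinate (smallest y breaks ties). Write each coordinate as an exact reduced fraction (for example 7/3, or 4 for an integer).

Clipped polygon: [(8,5) (29/3,5) (14,7) (16,17/2) (16,16) (8,16)]

1. After x ≥ 8: [(8,55/13) (14,7) (18,10) (20,17) (14,19) (8,253/13)]
2. After x ≤ 16: [(8,55/13) (14,7) (16,17/2) (16,55/3) (14,19) (8,253/13)]
3. After y ≥ 5: [(8,5) (29/3,5) (14,7) (16,17/2) (16,55/3) (14,19) (8,253/13)]
4. After y ≤ 16: [(8,16) (8,5) (29/3,5) (14,7) (16,17/2) (16,16)]
5. Canonical ring: [(8,5) (29/3,5) (14,7) (16,17/2) (16,16) (8,16)]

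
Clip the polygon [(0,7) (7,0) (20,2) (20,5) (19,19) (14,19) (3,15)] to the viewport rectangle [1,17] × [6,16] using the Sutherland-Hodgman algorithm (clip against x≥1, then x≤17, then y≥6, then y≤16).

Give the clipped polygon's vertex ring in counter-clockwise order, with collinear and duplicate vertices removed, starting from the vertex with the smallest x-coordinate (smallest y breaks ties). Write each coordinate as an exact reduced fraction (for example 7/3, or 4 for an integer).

Clipped polygon: [(1,6) (17,6) (17,16) (23/4,16) (3,15) (1,29/3)]

1. After x ≥ 1: [(1,29/3) (1,6) (7,0) (20,2) (20,5) (19,19) (14,19) (3,15)]
2. After x ≤ 17: [(1,29/3) (1,6) (7,0) (17,20/13) (17,19) (14,19) (3,15)]
3. After y ≥ 6: [(1,29/3) (1,6) (1,6) (17,6) (17,19) (14,19) (3,15)]
4. After y ≤ 16: [(1,29/3) (1,6) (1,6) (17,6) (17,16) (23/4,16) (3,15)]
5. Canonical ring: [(1,6) (17,6) (17,16) (23/4,16) (3,15) (1,29/3)]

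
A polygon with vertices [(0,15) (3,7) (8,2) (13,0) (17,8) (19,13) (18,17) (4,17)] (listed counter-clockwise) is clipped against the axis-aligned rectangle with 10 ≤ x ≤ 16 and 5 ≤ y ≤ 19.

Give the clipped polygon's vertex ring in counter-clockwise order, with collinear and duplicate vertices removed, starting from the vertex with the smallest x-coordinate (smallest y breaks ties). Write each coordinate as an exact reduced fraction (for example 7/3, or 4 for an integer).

1. After x ≥ 10: [(10,6/5) (13,0) (17,8) (19,13) (18,17) (10,17)]
2. After x ≤ 16: [(10,6/5) (13,0) (16,6) (16,17) (10,17)]
3. After y ≥ 5: [(10,5) (31/2,5) (16,6) (16,17) (10,17)]
4. After y ≤ 19: [(10,5) (31/2,5) (16,6) (16,17) (10,17)]
5. Canonical ring: [(10,5) (31/2,5) (16,6) (16,17) (10,17)]

Clipped polygon: [(10,5) (31/2,5) (16,6) (16,17) (10,17)]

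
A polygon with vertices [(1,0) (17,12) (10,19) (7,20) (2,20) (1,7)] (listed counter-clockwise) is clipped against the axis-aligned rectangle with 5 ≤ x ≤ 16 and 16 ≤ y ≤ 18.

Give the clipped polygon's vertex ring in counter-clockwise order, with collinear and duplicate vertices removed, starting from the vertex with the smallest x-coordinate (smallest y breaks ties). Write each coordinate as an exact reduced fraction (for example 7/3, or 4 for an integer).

1. After x ≥ 5: [(5,3) (17,12) (10,19) (7,20) (5,20)]
2. After x ≤ 16: [(5,3) (16,45/4) (16,13) (10,19) (7,20) (5,20)]
3. After y ≥ 16: [(5,16) (13,16) (10,19) (7,20) (5,20)]
4. After y ≤ 18: [(5,18) (5,16) (13,16) (11,18)]
5. Canonical ring: [(5,16) (13,16) (11,18) (5,18)]

Clipped polygon: [(5,16) (13,16) (11,18) (5,18)]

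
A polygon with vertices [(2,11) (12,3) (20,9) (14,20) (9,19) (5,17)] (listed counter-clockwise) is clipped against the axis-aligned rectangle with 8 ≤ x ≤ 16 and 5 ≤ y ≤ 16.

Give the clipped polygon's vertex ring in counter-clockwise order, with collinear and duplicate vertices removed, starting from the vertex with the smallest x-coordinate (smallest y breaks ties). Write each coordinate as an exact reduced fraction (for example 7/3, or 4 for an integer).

1. After x ≥ 8: [(8,31/5) (12,3) (20,9) (14,20) (9,19) (8,37/2)]
2. After x ≤ 16: [(8,31/5) (12,3) (16,6) (16,49/3) (14,20) (9,19) (8,37/2)]
3. After y ≥ 5: [(8,31/5) (19/2,5) (44/3,5) (16,6) (16,49/3) (14,20) (9,19) (8,37/2)]
4. After y ≤ 16: [(8,16) (8,31/5) (19/2,5) (44/3,5) (16,6) (16,16)]
5. Canonical ring: [(8,31/5) (19/2,5) (44/3,5) (16,6) (16,16) (8,16)]

Clipped polygon: [(8,31/5) (19/2,5) (44/3,5) (16,6) (16,16) (8,16)]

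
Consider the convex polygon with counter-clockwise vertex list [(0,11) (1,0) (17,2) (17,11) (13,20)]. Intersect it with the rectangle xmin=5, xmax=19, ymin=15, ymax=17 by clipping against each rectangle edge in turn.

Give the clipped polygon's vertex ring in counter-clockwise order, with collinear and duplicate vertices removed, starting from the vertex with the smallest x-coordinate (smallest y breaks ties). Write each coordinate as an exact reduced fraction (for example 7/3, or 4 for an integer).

1. After x ≥ 5: [(5,188/13) (5,1/2) (17,2) (17,11) (13,20)]
2. After x ≤ 19: [(5,188/13) (5,1/2) (17,2) (17,11) (13,20)]
3. After y ≥ 15: [(52/9,15) (137/9,15) (13,20)]
4. After y ≤ 17: [(26/3,17) (52/9,15) (137/9,15) (43/3,17)]
5. Canonical ring: [(52/9,15) (137/9,15) (43/3,17) (26/3,17)]

Clipped polygon: [(52/9,15) (137/9,15) (43/3,17) (26/3,17)]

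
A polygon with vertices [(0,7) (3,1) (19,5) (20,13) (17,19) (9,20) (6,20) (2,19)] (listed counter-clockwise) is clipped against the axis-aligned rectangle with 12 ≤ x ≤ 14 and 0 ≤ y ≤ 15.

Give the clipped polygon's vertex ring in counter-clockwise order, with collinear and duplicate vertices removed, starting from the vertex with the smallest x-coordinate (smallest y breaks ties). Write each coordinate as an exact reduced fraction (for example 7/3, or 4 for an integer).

1. After x ≥ 12: [(12,13/4) (19,5) (20,13) (17,19) (12,157/8)]
2. After x ≤ 14: [(12,13/4) (14,15/4) (14,155/8) (12,157/8)]
3. After y ≥ 0: [(12,13/4) (14,15/4) (14,155/8) (12,157/8)]
4. After y ≤ 15: [(12,15) (12,13/4) (14,15/4) (14,15)]
5. Canonical ring: [(12,13/4) (14,15/4) (14,15) (12,15)]

Clipped polygon: [(12,13/4) (14,15/4) (14,15) (12,15)]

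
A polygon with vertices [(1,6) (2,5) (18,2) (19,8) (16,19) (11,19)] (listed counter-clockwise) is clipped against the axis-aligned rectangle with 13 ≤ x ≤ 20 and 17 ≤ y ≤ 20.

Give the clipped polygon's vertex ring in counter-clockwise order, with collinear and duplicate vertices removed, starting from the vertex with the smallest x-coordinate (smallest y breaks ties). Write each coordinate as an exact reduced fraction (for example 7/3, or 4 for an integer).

Clipped polygon: [(13,17) (182/11,17) (16,19) (13,19)]

1. After x ≥ 13: [(13,47/16) (18,2) (19,8) (16,19) (13,19)]
2. After x ≤ 20: [(13,47/16) (18,2) (19,8) (16,19) (13,19)]
3. After y ≥ 17: [(13,17) (182/11,17) (16,19) (13,19)]
4. After y ≤ 20: [(13,17) (182/11,17) (16,19) (13,19)]
5. Canonical ring: [(13,17) (182/11,17) (16,19) (13,19)]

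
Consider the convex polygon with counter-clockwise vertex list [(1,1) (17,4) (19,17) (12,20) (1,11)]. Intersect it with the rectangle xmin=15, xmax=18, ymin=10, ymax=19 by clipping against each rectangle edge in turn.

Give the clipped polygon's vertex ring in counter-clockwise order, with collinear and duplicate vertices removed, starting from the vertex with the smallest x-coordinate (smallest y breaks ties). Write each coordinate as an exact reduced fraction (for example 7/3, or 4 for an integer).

1. After x ≥ 15: [(15,29/8) (17,4) (19,17) (15,131/7)]
2. After x ≤ 18: [(15,29/8) (17,4) (18,21/2) (18,122/7) (15,131/7)]
3. After y ≥ 10: [(15,10) (233/13,10) (18,21/2) (18,122/7) (15,131/7)]
4. After y ≤ 19: [(15,10) (233/13,10) (18,21/2) (18,122/7) (15,131/7)]
5. Canonical ring: [(15,10) (233/13,10) (18,21/2) (18,122/7) (15,131/7)]

Clipped polygon: [(15,10) (233/13,10) (18,21/2) (18,122/7) (15,131/7)]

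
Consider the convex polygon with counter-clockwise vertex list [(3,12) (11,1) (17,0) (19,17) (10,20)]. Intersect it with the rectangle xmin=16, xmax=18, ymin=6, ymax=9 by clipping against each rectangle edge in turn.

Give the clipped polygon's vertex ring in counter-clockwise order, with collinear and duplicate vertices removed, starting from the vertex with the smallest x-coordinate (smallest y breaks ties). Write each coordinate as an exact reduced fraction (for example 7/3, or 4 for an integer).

1. After x ≥ 16: [(16,1/6) (17,0) (19,17) (16,18)]
2. After x ≤ 18: [(16,1/6) (17,0) (18,17/2) (18,52/3) (16,18)]
3. After y ≥ 6: [(16,6) (301/17,6) (18,17/2) (18,52/3) (16,18)]
4. After y ≤ 9: [(16,9) (16,6) (301/17,6) (18,17/2) (18,9)]
5. Canonical ring: [(16,6) (301/17,6) (18,17/2) (18,9) (16,9)]

Clipped polygon: [(16,6) (301/17,6) (18,17/2) (18,9) (16,9)]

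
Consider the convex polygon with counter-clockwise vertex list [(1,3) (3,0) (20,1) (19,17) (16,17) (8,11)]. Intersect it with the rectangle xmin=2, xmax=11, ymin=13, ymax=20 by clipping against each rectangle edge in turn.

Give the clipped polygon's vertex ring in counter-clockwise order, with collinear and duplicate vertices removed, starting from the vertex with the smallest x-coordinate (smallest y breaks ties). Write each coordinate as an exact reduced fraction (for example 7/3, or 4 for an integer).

Clipped polygon: [(32/3,13) (11,13) (11,53/4)]

1. After x ≥ 2: [(2,29/7) (2,3/2) (3,0) (20,1) (19,17) (16,17) (8,11)]
2. After x ≤ 11: [(2,29/7) (2,3/2) (3,0) (11,8/17) (11,53/4) (8,11)]
3. After y ≥ 13: [(11,13) (11,53/4) (32/3,13)]
4. After y ≤ 20: [(11,13) (11,53/4) (32/3,13)]
5. Canonical ring: [(32/3,13) (11,13) (11,53/4)]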